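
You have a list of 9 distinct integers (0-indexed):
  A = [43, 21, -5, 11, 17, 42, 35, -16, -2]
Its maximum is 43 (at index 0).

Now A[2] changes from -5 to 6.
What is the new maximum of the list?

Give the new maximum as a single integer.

Old max = 43 (at index 0)
Change: A[2] -5 -> 6
Changed element was NOT the old max.
  New max = max(old_max, new_val) = max(43, 6) = 43

Answer: 43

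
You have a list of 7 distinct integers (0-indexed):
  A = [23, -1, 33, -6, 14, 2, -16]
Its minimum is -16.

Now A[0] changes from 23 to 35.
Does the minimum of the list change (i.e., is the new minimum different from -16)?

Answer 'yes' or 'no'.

Old min = -16
Change: A[0] 23 -> 35
Changed element was NOT the min; min changes only if 35 < -16.
New min = -16; changed? no

Answer: no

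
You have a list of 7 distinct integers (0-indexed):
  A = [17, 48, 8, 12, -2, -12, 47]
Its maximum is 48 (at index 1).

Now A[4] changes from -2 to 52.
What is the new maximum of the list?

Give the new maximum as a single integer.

Answer: 52

Derivation:
Old max = 48 (at index 1)
Change: A[4] -2 -> 52
Changed element was NOT the old max.
  New max = max(old_max, new_val) = max(48, 52) = 52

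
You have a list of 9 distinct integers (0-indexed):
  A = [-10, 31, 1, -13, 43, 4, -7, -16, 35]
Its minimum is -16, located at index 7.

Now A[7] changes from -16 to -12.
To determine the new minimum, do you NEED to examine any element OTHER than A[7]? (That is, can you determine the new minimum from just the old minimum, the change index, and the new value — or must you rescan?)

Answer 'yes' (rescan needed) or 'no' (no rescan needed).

Old min = -16 at index 7
Change at index 7: -16 -> -12
Index 7 WAS the min and new value -12 > old min -16. Must rescan other elements to find the new min.
Needs rescan: yes

Answer: yes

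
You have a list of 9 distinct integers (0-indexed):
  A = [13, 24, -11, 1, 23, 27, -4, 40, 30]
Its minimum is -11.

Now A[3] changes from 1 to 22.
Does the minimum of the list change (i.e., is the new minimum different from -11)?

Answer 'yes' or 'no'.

Answer: no

Derivation:
Old min = -11
Change: A[3] 1 -> 22
Changed element was NOT the min; min changes only if 22 < -11.
New min = -11; changed? no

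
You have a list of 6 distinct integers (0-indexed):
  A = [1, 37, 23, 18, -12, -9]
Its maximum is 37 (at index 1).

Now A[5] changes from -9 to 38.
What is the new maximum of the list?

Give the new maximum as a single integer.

Old max = 37 (at index 1)
Change: A[5] -9 -> 38
Changed element was NOT the old max.
  New max = max(old_max, new_val) = max(37, 38) = 38

Answer: 38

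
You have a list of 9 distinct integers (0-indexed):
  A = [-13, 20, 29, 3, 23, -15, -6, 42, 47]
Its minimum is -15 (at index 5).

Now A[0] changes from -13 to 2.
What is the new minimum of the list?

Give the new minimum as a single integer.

Answer: -15

Derivation:
Old min = -15 (at index 5)
Change: A[0] -13 -> 2
Changed element was NOT the old min.
  New min = min(old_min, new_val) = min(-15, 2) = -15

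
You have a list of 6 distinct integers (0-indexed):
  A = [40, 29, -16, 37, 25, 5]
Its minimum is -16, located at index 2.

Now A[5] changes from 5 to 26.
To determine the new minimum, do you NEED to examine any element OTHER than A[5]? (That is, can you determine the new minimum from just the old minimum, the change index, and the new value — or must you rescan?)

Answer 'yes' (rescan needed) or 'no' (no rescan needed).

Old min = -16 at index 2
Change at index 5: 5 -> 26
Index 5 was NOT the min. New min = min(-16, 26). No rescan of other elements needed.
Needs rescan: no

Answer: no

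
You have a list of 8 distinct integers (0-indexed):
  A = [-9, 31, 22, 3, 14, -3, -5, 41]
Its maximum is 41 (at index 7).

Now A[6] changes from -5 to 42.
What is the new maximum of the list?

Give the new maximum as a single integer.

Old max = 41 (at index 7)
Change: A[6] -5 -> 42
Changed element was NOT the old max.
  New max = max(old_max, new_val) = max(41, 42) = 42

Answer: 42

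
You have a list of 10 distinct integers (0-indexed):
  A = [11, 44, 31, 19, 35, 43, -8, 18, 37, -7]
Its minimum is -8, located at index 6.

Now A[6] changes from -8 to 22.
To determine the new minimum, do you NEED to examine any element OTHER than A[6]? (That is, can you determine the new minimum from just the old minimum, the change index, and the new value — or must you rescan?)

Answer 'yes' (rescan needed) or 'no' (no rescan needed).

Answer: yes

Derivation:
Old min = -8 at index 6
Change at index 6: -8 -> 22
Index 6 WAS the min and new value 22 > old min -8. Must rescan other elements to find the new min.
Needs rescan: yes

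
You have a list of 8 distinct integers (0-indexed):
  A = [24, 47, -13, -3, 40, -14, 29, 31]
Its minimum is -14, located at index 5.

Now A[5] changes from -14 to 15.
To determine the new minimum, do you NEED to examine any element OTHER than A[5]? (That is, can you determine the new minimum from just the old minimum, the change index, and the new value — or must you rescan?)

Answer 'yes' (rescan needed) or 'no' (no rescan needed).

Old min = -14 at index 5
Change at index 5: -14 -> 15
Index 5 WAS the min and new value 15 > old min -14. Must rescan other elements to find the new min.
Needs rescan: yes

Answer: yes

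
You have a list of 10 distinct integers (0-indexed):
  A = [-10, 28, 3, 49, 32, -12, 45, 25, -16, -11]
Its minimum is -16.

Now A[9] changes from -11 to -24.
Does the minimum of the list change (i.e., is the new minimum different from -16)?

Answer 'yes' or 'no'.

Old min = -16
Change: A[9] -11 -> -24
Changed element was NOT the min; min changes only if -24 < -16.
New min = -24; changed? yes

Answer: yes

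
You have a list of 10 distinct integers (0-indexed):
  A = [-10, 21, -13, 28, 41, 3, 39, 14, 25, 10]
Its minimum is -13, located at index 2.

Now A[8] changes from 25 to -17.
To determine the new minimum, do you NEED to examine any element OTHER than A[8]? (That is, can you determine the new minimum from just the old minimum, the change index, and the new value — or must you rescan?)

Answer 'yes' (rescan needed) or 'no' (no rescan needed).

Answer: no

Derivation:
Old min = -13 at index 2
Change at index 8: 25 -> -17
Index 8 was NOT the min. New min = min(-13, -17). No rescan of other elements needed.
Needs rescan: no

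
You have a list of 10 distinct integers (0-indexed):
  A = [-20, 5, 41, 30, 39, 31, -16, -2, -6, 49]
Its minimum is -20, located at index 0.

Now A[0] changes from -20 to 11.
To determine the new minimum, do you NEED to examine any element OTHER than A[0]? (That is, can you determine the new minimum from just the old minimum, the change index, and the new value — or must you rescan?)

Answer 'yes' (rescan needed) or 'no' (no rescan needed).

Old min = -20 at index 0
Change at index 0: -20 -> 11
Index 0 WAS the min and new value 11 > old min -20. Must rescan other elements to find the new min.
Needs rescan: yes

Answer: yes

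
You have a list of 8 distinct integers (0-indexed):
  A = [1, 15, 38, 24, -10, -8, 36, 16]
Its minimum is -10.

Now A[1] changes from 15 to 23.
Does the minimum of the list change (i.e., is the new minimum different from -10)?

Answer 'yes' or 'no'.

Old min = -10
Change: A[1] 15 -> 23
Changed element was NOT the min; min changes only if 23 < -10.
New min = -10; changed? no

Answer: no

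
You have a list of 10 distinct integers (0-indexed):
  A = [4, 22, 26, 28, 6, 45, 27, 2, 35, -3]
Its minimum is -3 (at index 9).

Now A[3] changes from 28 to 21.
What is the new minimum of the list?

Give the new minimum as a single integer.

Old min = -3 (at index 9)
Change: A[3] 28 -> 21
Changed element was NOT the old min.
  New min = min(old_min, new_val) = min(-3, 21) = -3

Answer: -3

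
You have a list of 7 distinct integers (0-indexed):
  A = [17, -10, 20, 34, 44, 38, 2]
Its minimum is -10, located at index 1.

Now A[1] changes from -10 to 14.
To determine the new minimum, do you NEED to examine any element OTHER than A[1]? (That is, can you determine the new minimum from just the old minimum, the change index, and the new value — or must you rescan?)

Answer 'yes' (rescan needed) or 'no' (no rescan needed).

Answer: yes

Derivation:
Old min = -10 at index 1
Change at index 1: -10 -> 14
Index 1 WAS the min and new value 14 > old min -10. Must rescan other elements to find the new min.
Needs rescan: yes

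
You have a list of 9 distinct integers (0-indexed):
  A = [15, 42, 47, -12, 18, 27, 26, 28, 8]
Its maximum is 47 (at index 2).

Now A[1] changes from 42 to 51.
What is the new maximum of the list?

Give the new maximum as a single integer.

Old max = 47 (at index 2)
Change: A[1] 42 -> 51
Changed element was NOT the old max.
  New max = max(old_max, new_val) = max(47, 51) = 51

Answer: 51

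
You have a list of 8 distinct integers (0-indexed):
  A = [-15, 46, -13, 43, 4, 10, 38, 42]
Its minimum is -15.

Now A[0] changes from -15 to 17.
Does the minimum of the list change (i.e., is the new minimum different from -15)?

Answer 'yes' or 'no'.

Old min = -15
Change: A[0] -15 -> 17
Changed element was the min; new min must be rechecked.
New min = -13; changed? yes

Answer: yes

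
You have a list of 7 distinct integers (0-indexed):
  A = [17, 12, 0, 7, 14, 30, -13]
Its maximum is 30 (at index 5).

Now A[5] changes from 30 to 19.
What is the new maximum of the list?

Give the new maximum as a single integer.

Old max = 30 (at index 5)
Change: A[5] 30 -> 19
Changed element WAS the max -> may need rescan.
  Max of remaining elements: 17
  New max = max(19, 17) = 19

Answer: 19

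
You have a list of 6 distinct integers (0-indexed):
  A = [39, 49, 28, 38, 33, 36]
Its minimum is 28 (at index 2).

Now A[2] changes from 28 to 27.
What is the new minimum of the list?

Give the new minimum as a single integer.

Old min = 28 (at index 2)
Change: A[2] 28 -> 27
Changed element WAS the min. Need to check: is 27 still <= all others?
  Min of remaining elements: 33
  New min = min(27, 33) = 27

Answer: 27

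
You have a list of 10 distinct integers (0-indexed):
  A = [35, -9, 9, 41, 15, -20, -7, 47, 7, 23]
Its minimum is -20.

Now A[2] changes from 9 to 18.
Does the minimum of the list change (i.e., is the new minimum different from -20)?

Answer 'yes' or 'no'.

Answer: no

Derivation:
Old min = -20
Change: A[2] 9 -> 18
Changed element was NOT the min; min changes only if 18 < -20.
New min = -20; changed? no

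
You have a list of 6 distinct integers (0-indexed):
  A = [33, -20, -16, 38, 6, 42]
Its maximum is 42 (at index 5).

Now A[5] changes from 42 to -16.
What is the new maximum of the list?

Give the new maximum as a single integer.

Old max = 42 (at index 5)
Change: A[5] 42 -> -16
Changed element WAS the max -> may need rescan.
  Max of remaining elements: 38
  New max = max(-16, 38) = 38

Answer: 38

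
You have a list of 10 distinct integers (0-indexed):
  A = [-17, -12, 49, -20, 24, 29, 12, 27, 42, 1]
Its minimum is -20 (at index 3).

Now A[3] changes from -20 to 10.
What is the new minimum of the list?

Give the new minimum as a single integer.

Answer: -17

Derivation:
Old min = -20 (at index 3)
Change: A[3] -20 -> 10
Changed element WAS the min. Need to check: is 10 still <= all others?
  Min of remaining elements: -17
  New min = min(10, -17) = -17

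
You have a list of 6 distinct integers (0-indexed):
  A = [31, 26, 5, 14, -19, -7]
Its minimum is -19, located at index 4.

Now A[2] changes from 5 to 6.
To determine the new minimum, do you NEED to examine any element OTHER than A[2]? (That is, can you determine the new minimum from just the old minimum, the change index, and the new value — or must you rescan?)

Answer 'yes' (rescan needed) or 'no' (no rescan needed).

Answer: no

Derivation:
Old min = -19 at index 4
Change at index 2: 5 -> 6
Index 2 was NOT the min. New min = min(-19, 6). No rescan of other elements needed.
Needs rescan: no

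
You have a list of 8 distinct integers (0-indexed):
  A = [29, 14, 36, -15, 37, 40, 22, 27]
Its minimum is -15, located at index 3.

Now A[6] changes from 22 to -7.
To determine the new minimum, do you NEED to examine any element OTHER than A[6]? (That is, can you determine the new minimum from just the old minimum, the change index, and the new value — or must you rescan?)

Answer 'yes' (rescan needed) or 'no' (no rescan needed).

Answer: no

Derivation:
Old min = -15 at index 3
Change at index 6: 22 -> -7
Index 6 was NOT the min. New min = min(-15, -7). No rescan of other elements needed.
Needs rescan: no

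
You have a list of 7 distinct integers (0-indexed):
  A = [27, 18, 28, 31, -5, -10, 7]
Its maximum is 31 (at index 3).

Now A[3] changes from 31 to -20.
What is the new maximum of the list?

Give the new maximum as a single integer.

Answer: 28

Derivation:
Old max = 31 (at index 3)
Change: A[3] 31 -> -20
Changed element WAS the max -> may need rescan.
  Max of remaining elements: 28
  New max = max(-20, 28) = 28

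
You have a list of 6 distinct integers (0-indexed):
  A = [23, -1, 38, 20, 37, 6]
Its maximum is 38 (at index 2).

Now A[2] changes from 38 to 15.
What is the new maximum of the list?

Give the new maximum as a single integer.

Old max = 38 (at index 2)
Change: A[2] 38 -> 15
Changed element WAS the max -> may need rescan.
  Max of remaining elements: 37
  New max = max(15, 37) = 37

Answer: 37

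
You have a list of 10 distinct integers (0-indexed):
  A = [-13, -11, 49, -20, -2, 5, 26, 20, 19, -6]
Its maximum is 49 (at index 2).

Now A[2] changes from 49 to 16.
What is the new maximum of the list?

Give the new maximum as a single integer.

Answer: 26

Derivation:
Old max = 49 (at index 2)
Change: A[2] 49 -> 16
Changed element WAS the max -> may need rescan.
  Max of remaining elements: 26
  New max = max(16, 26) = 26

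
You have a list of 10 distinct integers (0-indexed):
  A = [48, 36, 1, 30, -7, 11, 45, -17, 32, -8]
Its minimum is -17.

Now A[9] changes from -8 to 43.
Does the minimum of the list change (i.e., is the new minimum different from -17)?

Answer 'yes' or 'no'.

Answer: no

Derivation:
Old min = -17
Change: A[9] -8 -> 43
Changed element was NOT the min; min changes only if 43 < -17.
New min = -17; changed? no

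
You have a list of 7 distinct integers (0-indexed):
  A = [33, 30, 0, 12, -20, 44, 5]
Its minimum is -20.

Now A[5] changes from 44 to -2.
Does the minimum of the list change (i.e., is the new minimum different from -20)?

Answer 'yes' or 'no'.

Old min = -20
Change: A[5] 44 -> -2
Changed element was NOT the min; min changes only if -2 < -20.
New min = -20; changed? no

Answer: no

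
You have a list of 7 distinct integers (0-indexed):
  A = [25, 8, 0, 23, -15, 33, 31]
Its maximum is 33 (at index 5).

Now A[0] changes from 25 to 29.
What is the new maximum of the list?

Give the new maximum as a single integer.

Old max = 33 (at index 5)
Change: A[0] 25 -> 29
Changed element was NOT the old max.
  New max = max(old_max, new_val) = max(33, 29) = 33

Answer: 33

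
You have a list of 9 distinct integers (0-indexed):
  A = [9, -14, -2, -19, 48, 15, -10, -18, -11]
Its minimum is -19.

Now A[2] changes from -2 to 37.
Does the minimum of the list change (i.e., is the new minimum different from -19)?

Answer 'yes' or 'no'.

Answer: no

Derivation:
Old min = -19
Change: A[2] -2 -> 37
Changed element was NOT the min; min changes only if 37 < -19.
New min = -19; changed? no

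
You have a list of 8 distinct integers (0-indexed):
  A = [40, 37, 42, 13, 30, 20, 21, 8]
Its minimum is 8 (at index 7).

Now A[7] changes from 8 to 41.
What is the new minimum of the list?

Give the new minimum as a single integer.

Answer: 13

Derivation:
Old min = 8 (at index 7)
Change: A[7] 8 -> 41
Changed element WAS the min. Need to check: is 41 still <= all others?
  Min of remaining elements: 13
  New min = min(41, 13) = 13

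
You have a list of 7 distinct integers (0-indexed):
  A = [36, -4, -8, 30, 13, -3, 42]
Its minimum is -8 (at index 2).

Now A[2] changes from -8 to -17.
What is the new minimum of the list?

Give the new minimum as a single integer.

Old min = -8 (at index 2)
Change: A[2] -8 -> -17
Changed element WAS the min. Need to check: is -17 still <= all others?
  Min of remaining elements: -4
  New min = min(-17, -4) = -17

Answer: -17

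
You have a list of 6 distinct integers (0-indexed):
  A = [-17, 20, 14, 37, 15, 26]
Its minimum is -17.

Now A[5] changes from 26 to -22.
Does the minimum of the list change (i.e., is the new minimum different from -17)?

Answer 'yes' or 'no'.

Answer: yes

Derivation:
Old min = -17
Change: A[5] 26 -> -22
Changed element was NOT the min; min changes only if -22 < -17.
New min = -22; changed? yes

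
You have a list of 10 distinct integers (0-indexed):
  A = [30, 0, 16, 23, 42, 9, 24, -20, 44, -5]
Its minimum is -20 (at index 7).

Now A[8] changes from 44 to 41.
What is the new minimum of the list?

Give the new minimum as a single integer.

Answer: -20

Derivation:
Old min = -20 (at index 7)
Change: A[8] 44 -> 41
Changed element was NOT the old min.
  New min = min(old_min, new_val) = min(-20, 41) = -20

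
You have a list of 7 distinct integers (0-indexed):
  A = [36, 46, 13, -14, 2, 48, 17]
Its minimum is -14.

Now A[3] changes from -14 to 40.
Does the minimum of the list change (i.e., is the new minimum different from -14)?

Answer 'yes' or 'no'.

Answer: yes

Derivation:
Old min = -14
Change: A[3] -14 -> 40
Changed element was the min; new min must be rechecked.
New min = 2; changed? yes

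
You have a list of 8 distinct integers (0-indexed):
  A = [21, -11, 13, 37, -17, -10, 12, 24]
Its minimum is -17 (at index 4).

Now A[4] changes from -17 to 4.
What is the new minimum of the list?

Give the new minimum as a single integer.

Answer: -11

Derivation:
Old min = -17 (at index 4)
Change: A[4] -17 -> 4
Changed element WAS the min. Need to check: is 4 still <= all others?
  Min of remaining elements: -11
  New min = min(4, -11) = -11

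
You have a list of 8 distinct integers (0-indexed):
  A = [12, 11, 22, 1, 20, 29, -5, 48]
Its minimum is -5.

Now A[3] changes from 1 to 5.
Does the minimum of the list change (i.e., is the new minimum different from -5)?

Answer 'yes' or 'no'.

Old min = -5
Change: A[3] 1 -> 5
Changed element was NOT the min; min changes only if 5 < -5.
New min = -5; changed? no

Answer: no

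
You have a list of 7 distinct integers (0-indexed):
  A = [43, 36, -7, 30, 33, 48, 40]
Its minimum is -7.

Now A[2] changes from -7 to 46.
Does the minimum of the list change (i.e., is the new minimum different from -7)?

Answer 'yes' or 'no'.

Answer: yes

Derivation:
Old min = -7
Change: A[2] -7 -> 46
Changed element was the min; new min must be rechecked.
New min = 30; changed? yes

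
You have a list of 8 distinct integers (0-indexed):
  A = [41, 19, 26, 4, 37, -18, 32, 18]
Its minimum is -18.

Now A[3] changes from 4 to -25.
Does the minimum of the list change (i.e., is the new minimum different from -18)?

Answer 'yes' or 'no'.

Answer: yes

Derivation:
Old min = -18
Change: A[3] 4 -> -25
Changed element was NOT the min; min changes only if -25 < -18.
New min = -25; changed? yes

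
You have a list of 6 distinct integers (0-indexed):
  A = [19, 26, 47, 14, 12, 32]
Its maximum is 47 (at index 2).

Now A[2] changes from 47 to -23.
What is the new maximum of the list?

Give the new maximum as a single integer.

Answer: 32

Derivation:
Old max = 47 (at index 2)
Change: A[2] 47 -> -23
Changed element WAS the max -> may need rescan.
  Max of remaining elements: 32
  New max = max(-23, 32) = 32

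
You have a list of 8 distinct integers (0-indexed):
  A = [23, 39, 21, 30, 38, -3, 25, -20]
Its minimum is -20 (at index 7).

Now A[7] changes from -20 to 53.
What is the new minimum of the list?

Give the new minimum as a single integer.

Old min = -20 (at index 7)
Change: A[7] -20 -> 53
Changed element WAS the min. Need to check: is 53 still <= all others?
  Min of remaining elements: -3
  New min = min(53, -3) = -3

Answer: -3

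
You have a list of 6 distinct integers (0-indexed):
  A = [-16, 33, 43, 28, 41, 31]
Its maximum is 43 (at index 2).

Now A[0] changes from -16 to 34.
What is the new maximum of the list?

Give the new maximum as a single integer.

Answer: 43

Derivation:
Old max = 43 (at index 2)
Change: A[0] -16 -> 34
Changed element was NOT the old max.
  New max = max(old_max, new_val) = max(43, 34) = 43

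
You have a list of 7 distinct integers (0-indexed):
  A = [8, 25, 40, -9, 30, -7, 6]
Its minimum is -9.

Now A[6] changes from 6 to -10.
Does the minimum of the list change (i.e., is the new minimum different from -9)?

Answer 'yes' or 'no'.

Old min = -9
Change: A[6] 6 -> -10
Changed element was NOT the min; min changes only if -10 < -9.
New min = -10; changed? yes

Answer: yes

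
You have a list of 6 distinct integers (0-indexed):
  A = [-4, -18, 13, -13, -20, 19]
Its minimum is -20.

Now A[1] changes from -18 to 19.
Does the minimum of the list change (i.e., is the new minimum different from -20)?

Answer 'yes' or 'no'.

Old min = -20
Change: A[1] -18 -> 19
Changed element was NOT the min; min changes only if 19 < -20.
New min = -20; changed? no

Answer: no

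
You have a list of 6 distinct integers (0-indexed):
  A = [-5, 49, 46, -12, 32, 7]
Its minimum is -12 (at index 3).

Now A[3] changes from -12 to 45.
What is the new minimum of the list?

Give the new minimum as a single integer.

Old min = -12 (at index 3)
Change: A[3] -12 -> 45
Changed element WAS the min. Need to check: is 45 still <= all others?
  Min of remaining elements: -5
  New min = min(45, -5) = -5

Answer: -5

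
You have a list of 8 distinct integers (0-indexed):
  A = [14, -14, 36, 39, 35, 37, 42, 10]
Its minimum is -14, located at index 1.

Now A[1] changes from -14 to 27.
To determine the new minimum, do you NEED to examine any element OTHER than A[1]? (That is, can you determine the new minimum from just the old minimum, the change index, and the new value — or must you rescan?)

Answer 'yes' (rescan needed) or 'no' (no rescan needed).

Old min = -14 at index 1
Change at index 1: -14 -> 27
Index 1 WAS the min and new value 27 > old min -14. Must rescan other elements to find the new min.
Needs rescan: yes

Answer: yes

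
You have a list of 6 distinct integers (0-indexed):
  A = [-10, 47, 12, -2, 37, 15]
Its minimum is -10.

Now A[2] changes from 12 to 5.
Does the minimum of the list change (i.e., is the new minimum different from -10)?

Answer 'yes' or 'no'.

Old min = -10
Change: A[2] 12 -> 5
Changed element was NOT the min; min changes only if 5 < -10.
New min = -10; changed? no

Answer: no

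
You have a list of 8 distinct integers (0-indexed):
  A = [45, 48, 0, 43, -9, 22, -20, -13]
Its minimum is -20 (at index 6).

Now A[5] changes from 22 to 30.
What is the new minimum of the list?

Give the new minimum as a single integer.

Answer: -20

Derivation:
Old min = -20 (at index 6)
Change: A[5] 22 -> 30
Changed element was NOT the old min.
  New min = min(old_min, new_val) = min(-20, 30) = -20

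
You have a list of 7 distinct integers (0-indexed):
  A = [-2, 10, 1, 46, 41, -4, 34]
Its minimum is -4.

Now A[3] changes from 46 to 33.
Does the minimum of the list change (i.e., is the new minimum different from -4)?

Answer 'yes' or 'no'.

Old min = -4
Change: A[3] 46 -> 33
Changed element was NOT the min; min changes only if 33 < -4.
New min = -4; changed? no

Answer: no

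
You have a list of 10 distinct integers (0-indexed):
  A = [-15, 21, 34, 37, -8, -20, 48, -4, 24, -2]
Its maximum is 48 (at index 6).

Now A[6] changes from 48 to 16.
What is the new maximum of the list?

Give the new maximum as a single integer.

Answer: 37

Derivation:
Old max = 48 (at index 6)
Change: A[6] 48 -> 16
Changed element WAS the max -> may need rescan.
  Max of remaining elements: 37
  New max = max(16, 37) = 37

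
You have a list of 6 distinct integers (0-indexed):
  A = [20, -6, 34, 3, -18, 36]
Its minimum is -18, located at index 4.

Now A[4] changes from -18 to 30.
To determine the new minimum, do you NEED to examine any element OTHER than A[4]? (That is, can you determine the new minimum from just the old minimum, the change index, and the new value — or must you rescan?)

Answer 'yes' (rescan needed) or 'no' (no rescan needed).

Answer: yes

Derivation:
Old min = -18 at index 4
Change at index 4: -18 -> 30
Index 4 WAS the min and new value 30 > old min -18. Must rescan other elements to find the new min.
Needs rescan: yes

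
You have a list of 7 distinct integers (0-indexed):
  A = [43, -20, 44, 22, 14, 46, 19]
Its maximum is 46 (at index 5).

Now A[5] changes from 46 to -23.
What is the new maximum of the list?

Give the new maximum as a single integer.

Old max = 46 (at index 5)
Change: A[5] 46 -> -23
Changed element WAS the max -> may need rescan.
  Max of remaining elements: 44
  New max = max(-23, 44) = 44

Answer: 44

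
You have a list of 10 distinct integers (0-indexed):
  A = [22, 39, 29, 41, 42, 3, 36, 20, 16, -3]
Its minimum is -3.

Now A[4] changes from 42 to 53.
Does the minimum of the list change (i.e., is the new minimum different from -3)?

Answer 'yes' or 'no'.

Answer: no

Derivation:
Old min = -3
Change: A[4] 42 -> 53
Changed element was NOT the min; min changes only if 53 < -3.
New min = -3; changed? no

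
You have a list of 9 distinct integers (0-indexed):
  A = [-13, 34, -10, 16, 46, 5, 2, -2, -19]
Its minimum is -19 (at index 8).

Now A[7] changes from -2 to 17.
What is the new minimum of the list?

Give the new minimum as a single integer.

Old min = -19 (at index 8)
Change: A[7] -2 -> 17
Changed element was NOT the old min.
  New min = min(old_min, new_val) = min(-19, 17) = -19

Answer: -19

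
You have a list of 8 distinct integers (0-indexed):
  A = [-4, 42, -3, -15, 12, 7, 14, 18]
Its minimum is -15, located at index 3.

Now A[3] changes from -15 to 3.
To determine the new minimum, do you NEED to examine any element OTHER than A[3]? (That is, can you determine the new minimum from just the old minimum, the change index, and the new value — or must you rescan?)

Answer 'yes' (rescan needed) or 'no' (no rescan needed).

Old min = -15 at index 3
Change at index 3: -15 -> 3
Index 3 WAS the min and new value 3 > old min -15. Must rescan other elements to find the new min.
Needs rescan: yes

Answer: yes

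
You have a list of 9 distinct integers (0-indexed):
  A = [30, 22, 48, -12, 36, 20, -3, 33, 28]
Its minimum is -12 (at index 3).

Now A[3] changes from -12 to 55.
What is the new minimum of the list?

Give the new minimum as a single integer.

Answer: -3

Derivation:
Old min = -12 (at index 3)
Change: A[3] -12 -> 55
Changed element WAS the min. Need to check: is 55 still <= all others?
  Min of remaining elements: -3
  New min = min(55, -3) = -3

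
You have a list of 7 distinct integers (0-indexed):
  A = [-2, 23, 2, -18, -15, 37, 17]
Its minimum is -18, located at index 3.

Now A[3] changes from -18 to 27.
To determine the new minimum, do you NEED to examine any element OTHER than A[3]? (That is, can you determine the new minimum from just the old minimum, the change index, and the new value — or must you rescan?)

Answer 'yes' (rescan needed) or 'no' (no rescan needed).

Answer: yes

Derivation:
Old min = -18 at index 3
Change at index 3: -18 -> 27
Index 3 WAS the min and new value 27 > old min -18. Must rescan other elements to find the new min.
Needs rescan: yes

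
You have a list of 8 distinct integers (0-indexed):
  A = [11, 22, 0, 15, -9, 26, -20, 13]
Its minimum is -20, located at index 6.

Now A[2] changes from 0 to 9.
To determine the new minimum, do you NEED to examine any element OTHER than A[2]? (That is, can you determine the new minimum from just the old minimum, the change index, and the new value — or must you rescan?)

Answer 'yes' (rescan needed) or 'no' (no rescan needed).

Old min = -20 at index 6
Change at index 2: 0 -> 9
Index 2 was NOT the min. New min = min(-20, 9). No rescan of other elements needed.
Needs rescan: no

Answer: no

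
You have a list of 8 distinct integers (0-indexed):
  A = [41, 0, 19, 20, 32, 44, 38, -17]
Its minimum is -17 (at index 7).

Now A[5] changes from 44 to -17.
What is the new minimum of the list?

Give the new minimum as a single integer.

Old min = -17 (at index 7)
Change: A[5] 44 -> -17
Changed element was NOT the old min.
  New min = min(old_min, new_val) = min(-17, -17) = -17

Answer: -17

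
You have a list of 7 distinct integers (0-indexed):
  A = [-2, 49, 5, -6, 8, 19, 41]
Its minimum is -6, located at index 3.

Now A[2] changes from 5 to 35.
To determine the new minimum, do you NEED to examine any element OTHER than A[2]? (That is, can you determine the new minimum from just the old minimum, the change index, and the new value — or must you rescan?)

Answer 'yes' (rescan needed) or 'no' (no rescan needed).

Answer: no

Derivation:
Old min = -6 at index 3
Change at index 2: 5 -> 35
Index 2 was NOT the min. New min = min(-6, 35). No rescan of other elements needed.
Needs rescan: no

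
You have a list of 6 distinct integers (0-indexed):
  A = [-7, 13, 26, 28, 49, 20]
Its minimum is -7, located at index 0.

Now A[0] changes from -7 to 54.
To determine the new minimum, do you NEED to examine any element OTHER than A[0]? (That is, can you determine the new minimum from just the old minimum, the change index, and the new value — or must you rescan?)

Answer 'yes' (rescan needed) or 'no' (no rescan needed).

Answer: yes

Derivation:
Old min = -7 at index 0
Change at index 0: -7 -> 54
Index 0 WAS the min and new value 54 > old min -7. Must rescan other elements to find the new min.
Needs rescan: yes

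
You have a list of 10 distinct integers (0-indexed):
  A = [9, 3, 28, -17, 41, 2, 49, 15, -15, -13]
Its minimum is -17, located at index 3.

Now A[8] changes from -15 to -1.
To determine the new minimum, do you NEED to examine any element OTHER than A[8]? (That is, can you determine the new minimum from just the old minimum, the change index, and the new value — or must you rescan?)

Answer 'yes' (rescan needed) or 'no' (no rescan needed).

Answer: no

Derivation:
Old min = -17 at index 3
Change at index 8: -15 -> -1
Index 8 was NOT the min. New min = min(-17, -1). No rescan of other elements needed.
Needs rescan: no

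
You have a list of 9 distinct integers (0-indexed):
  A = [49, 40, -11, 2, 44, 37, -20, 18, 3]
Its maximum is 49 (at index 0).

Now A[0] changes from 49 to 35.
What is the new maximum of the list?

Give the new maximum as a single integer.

Answer: 44

Derivation:
Old max = 49 (at index 0)
Change: A[0] 49 -> 35
Changed element WAS the max -> may need rescan.
  Max of remaining elements: 44
  New max = max(35, 44) = 44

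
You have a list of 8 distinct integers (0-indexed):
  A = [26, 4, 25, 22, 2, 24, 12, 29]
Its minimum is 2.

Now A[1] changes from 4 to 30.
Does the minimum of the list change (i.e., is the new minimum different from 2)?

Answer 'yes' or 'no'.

Old min = 2
Change: A[1] 4 -> 30
Changed element was NOT the min; min changes only if 30 < 2.
New min = 2; changed? no

Answer: no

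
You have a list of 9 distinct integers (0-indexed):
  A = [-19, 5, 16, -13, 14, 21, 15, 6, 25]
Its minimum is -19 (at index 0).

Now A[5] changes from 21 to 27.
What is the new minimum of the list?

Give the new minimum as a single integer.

Old min = -19 (at index 0)
Change: A[5] 21 -> 27
Changed element was NOT the old min.
  New min = min(old_min, new_val) = min(-19, 27) = -19

Answer: -19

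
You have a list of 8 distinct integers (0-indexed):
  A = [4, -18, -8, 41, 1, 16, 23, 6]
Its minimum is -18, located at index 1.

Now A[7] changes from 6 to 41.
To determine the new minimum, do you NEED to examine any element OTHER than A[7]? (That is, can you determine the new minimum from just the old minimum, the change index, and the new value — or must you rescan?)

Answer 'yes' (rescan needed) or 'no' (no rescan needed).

Old min = -18 at index 1
Change at index 7: 6 -> 41
Index 7 was NOT the min. New min = min(-18, 41). No rescan of other elements needed.
Needs rescan: no

Answer: no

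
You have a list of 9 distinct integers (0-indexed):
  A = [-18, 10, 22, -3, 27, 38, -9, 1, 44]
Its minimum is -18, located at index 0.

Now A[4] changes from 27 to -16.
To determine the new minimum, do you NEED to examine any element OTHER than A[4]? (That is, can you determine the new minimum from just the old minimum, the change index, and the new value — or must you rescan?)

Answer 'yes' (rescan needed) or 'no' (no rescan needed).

Old min = -18 at index 0
Change at index 4: 27 -> -16
Index 4 was NOT the min. New min = min(-18, -16). No rescan of other elements needed.
Needs rescan: no

Answer: no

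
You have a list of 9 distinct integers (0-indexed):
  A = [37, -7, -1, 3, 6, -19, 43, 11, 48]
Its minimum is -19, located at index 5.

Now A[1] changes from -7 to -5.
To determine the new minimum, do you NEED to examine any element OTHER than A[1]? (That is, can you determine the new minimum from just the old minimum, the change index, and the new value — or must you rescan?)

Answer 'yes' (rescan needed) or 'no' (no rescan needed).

Answer: no

Derivation:
Old min = -19 at index 5
Change at index 1: -7 -> -5
Index 1 was NOT the min. New min = min(-19, -5). No rescan of other elements needed.
Needs rescan: no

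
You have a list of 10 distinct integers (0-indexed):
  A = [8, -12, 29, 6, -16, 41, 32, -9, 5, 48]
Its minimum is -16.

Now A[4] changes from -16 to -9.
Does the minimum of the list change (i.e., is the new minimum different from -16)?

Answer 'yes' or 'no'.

Old min = -16
Change: A[4] -16 -> -9
Changed element was the min; new min must be rechecked.
New min = -12; changed? yes

Answer: yes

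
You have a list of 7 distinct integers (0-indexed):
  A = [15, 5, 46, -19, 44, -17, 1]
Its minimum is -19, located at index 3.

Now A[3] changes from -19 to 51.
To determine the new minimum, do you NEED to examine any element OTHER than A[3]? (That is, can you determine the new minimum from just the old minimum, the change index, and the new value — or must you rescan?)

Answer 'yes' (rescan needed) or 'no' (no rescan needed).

Answer: yes

Derivation:
Old min = -19 at index 3
Change at index 3: -19 -> 51
Index 3 WAS the min and new value 51 > old min -19. Must rescan other elements to find the new min.
Needs rescan: yes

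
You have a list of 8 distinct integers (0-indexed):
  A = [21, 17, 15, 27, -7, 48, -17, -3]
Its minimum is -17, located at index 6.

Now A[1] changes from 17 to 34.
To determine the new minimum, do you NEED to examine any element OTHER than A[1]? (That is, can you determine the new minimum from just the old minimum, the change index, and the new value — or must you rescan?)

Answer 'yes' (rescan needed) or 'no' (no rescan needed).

Old min = -17 at index 6
Change at index 1: 17 -> 34
Index 1 was NOT the min. New min = min(-17, 34). No rescan of other elements needed.
Needs rescan: no

Answer: no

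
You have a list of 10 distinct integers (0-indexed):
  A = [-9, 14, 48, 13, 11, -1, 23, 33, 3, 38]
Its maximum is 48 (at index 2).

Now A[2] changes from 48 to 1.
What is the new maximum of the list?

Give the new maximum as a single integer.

Answer: 38

Derivation:
Old max = 48 (at index 2)
Change: A[2] 48 -> 1
Changed element WAS the max -> may need rescan.
  Max of remaining elements: 38
  New max = max(1, 38) = 38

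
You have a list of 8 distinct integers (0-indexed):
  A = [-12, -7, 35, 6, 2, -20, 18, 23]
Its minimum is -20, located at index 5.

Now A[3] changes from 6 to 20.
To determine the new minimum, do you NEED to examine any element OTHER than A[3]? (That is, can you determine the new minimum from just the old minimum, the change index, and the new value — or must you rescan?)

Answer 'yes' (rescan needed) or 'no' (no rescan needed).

Answer: no

Derivation:
Old min = -20 at index 5
Change at index 3: 6 -> 20
Index 3 was NOT the min. New min = min(-20, 20). No rescan of other elements needed.
Needs rescan: no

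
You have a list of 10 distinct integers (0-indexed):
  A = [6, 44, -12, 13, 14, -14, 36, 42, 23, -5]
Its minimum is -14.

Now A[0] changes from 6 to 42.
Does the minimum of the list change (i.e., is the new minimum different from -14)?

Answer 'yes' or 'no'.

Answer: no

Derivation:
Old min = -14
Change: A[0] 6 -> 42
Changed element was NOT the min; min changes only if 42 < -14.
New min = -14; changed? no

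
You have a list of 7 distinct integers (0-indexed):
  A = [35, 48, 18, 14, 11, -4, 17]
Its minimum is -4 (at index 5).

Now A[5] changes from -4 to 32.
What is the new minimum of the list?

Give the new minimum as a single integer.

Old min = -4 (at index 5)
Change: A[5] -4 -> 32
Changed element WAS the min. Need to check: is 32 still <= all others?
  Min of remaining elements: 11
  New min = min(32, 11) = 11

Answer: 11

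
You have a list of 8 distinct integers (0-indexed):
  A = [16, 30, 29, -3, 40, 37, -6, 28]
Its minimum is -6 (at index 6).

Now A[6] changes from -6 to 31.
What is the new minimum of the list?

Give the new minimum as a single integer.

Answer: -3

Derivation:
Old min = -6 (at index 6)
Change: A[6] -6 -> 31
Changed element WAS the min. Need to check: is 31 still <= all others?
  Min of remaining elements: -3
  New min = min(31, -3) = -3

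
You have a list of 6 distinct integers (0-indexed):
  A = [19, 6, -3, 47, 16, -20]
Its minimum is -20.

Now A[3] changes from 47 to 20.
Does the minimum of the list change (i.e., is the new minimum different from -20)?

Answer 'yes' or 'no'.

Answer: no

Derivation:
Old min = -20
Change: A[3] 47 -> 20
Changed element was NOT the min; min changes only if 20 < -20.
New min = -20; changed? no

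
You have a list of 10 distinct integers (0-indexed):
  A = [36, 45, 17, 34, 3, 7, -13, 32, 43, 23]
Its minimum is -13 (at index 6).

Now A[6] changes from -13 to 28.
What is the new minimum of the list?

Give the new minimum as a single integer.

Answer: 3

Derivation:
Old min = -13 (at index 6)
Change: A[6] -13 -> 28
Changed element WAS the min. Need to check: is 28 still <= all others?
  Min of remaining elements: 3
  New min = min(28, 3) = 3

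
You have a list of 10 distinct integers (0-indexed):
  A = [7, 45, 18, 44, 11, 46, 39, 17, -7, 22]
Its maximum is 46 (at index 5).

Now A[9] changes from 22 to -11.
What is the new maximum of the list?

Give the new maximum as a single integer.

Old max = 46 (at index 5)
Change: A[9] 22 -> -11
Changed element was NOT the old max.
  New max = max(old_max, new_val) = max(46, -11) = 46

Answer: 46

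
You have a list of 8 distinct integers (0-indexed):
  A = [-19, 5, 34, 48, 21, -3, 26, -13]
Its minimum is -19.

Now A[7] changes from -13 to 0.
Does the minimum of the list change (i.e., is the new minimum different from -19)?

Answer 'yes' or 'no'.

Old min = -19
Change: A[7] -13 -> 0
Changed element was NOT the min; min changes only if 0 < -19.
New min = -19; changed? no

Answer: no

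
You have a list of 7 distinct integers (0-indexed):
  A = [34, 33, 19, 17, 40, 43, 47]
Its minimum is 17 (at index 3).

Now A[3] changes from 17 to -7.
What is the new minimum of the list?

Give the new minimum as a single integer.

Old min = 17 (at index 3)
Change: A[3] 17 -> -7
Changed element WAS the min. Need to check: is -7 still <= all others?
  Min of remaining elements: 19
  New min = min(-7, 19) = -7

Answer: -7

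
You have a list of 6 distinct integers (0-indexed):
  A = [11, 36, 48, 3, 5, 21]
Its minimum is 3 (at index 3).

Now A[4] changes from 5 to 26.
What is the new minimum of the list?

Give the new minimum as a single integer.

Old min = 3 (at index 3)
Change: A[4] 5 -> 26
Changed element was NOT the old min.
  New min = min(old_min, new_val) = min(3, 26) = 3

Answer: 3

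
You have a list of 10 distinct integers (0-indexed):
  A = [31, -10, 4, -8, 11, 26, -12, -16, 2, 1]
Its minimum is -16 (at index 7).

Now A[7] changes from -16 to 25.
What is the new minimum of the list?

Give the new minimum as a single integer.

Answer: -12

Derivation:
Old min = -16 (at index 7)
Change: A[7] -16 -> 25
Changed element WAS the min. Need to check: is 25 still <= all others?
  Min of remaining elements: -12
  New min = min(25, -12) = -12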